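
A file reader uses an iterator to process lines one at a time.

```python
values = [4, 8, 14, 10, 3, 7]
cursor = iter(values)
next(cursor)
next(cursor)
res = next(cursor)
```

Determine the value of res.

Step 1: Create iterator over [4, 8, 14, 10, 3, 7].
Step 2: next() consumes 4.
Step 3: next() consumes 8.
Step 4: next() returns 14.
Therefore res = 14.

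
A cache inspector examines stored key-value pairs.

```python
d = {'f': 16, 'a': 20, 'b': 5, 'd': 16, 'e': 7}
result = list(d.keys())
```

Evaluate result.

Step 1: d.keys() returns the dictionary keys in insertion order.
Therefore result = ['f', 'a', 'b', 'd', 'e'].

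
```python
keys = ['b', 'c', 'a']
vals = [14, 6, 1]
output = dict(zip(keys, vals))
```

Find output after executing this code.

Step 1: zip pairs keys with values:
  'b' -> 14
  'c' -> 6
  'a' -> 1
Therefore output = {'b': 14, 'c': 6, 'a': 1}.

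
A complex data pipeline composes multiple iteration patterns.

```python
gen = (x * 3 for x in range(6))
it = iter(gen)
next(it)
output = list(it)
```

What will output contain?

Step 1: Generator produces [0, 3, 6, 9, 12, 15].
Step 2: next(it) consumes first element (0).
Step 3: list(it) collects remaining: [3, 6, 9, 12, 15].
Therefore output = [3, 6, 9, 12, 15].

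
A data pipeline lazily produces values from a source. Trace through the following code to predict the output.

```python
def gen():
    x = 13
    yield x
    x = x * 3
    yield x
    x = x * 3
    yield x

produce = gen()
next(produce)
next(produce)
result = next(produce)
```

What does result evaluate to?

Step 1: Trace through generator execution:
  Yield 1: x starts at 13, yield 13
  Yield 2: x = 13 * 3 = 39, yield 39
  Yield 3: x = 39 * 3 = 117, yield 117
Step 2: First next() gets 13, second next() gets the second value, third next() yields 117.
Therefore result = 117.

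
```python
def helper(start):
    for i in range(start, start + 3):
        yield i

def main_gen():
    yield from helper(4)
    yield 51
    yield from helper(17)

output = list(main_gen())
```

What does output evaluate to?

Step 1: main_gen() delegates to helper(4):
  yield 4
  yield 5
  yield 6
Step 2: yield 51
Step 3: Delegates to helper(17):
  yield 17
  yield 18
  yield 19
Therefore output = [4, 5, 6, 51, 17, 18, 19].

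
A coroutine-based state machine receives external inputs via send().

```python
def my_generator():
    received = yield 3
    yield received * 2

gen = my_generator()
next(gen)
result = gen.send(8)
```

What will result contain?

Step 1: next(gen) advances to first yield, producing 3.
Step 2: send(8) resumes, received = 8.
Step 3: yield received * 2 = 8 * 2 = 16.
Therefore result = 16.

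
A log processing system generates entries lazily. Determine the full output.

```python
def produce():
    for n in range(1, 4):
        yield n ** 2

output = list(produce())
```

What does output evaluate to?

Step 1: For each n in range(1, 4), yield n**2:
  n=1: yield 1**2 = 1
  n=2: yield 2**2 = 4
  n=3: yield 3**2 = 9
Therefore output = [1, 4, 9].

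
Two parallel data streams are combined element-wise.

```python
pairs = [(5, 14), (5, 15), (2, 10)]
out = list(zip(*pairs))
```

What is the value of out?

Step 1: zip(*pairs) transposes: unzips [(5, 14), (5, 15), (2, 10)] into separate sequences.
Step 2: First elements: (5, 5, 2), second elements: (14, 15, 10).
Therefore out = [(5, 5, 2), (14, 15, 10)].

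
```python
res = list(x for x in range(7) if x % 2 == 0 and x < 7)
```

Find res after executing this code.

Step 1: Filter range(7) where x % 2 == 0 and x < 7:
  x=0: both conditions met, included
  x=1: excluded (1 % 2 != 0)
  x=2: both conditions met, included
  x=3: excluded (3 % 2 != 0)
  x=4: both conditions met, included
  x=5: excluded (5 % 2 != 0)
  x=6: both conditions met, included
Therefore res = [0, 2, 4, 6].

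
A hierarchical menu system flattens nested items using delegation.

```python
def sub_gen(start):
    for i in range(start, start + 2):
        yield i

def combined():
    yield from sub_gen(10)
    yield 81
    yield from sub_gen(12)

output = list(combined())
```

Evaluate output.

Step 1: combined() delegates to sub_gen(10):
  yield 10
  yield 11
Step 2: yield 81
Step 3: Delegates to sub_gen(12):
  yield 12
  yield 13
Therefore output = [10, 11, 81, 12, 13].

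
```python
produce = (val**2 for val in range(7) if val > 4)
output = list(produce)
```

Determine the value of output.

Step 1: For range(7), keep val > 4, then square:
  val=0: 0 <= 4, excluded
  val=1: 1 <= 4, excluded
  val=2: 2 <= 4, excluded
  val=3: 3 <= 4, excluded
  val=4: 4 <= 4, excluded
  val=5: 5 > 4, yield 5**2 = 25
  val=6: 6 > 4, yield 6**2 = 36
Therefore output = [25, 36].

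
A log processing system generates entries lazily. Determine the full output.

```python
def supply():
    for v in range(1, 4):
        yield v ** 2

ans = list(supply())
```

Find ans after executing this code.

Step 1: For each v in range(1, 4), yield v**2:
  v=1: yield 1**2 = 1
  v=2: yield 2**2 = 4
  v=3: yield 3**2 = 9
Therefore ans = [1, 4, 9].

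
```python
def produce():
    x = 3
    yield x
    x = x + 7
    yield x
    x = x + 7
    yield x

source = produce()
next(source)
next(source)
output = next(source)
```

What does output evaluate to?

Step 1: Trace through generator execution:
  Yield 1: x starts at 3, yield 3
  Yield 2: x = 3 + 7 = 10, yield 10
  Yield 3: x = 10 + 7 = 17, yield 17
Step 2: First next() gets 3, second next() gets the second value, third next() yields 17.
Therefore output = 17.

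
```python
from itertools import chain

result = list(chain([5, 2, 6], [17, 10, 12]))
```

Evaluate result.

Step 1: chain() concatenates iterables: [5, 2, 6] + [17, 10, 12].
Therefore result = [5, 2, 6, 17, 10, 12].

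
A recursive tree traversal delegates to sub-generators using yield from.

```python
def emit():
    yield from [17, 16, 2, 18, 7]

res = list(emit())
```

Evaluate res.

Step 1: yield from delegates to the iterable, yielding each element.
Step 2: Collected values: [17, 16, 2, 18, 7].
Therefore res = [17, 16, 2, 18, 7].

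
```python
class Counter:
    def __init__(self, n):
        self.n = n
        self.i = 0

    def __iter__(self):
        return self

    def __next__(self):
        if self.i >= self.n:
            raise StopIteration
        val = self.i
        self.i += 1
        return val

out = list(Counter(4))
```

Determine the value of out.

Step 1: Counter(4) creates an iterator counting 0 to 3.
Step 2: list() consumes all values: [0, 1, 2, 3].
Therefore out = [0, 1, 2, 3].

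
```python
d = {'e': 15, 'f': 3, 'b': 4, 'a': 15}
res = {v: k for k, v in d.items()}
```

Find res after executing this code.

Step 1: Invert dict (swap keys and values):
  'e': 15 -> 15: 'e'
  'f': 3 -> 3: 'f'
  'b': 4 -> 4: 'b'
  'a': 15 -> 15: 'a'
Therefore res = {15: 'a', 3: 'f', 4: 'b'}.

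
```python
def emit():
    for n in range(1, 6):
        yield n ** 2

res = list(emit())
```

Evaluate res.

Step 1: For each n in range(1, 6), yield n**2:
  n=1: yield 1**2 = 1
  n=2: yield 2**2 = 4
  n=3: yield 3**2 = 9
  n=4: yield 4**2 = 16
  n=5: yield 5**2 = 25
Therefore res = [1, 4, 9, 16, 25].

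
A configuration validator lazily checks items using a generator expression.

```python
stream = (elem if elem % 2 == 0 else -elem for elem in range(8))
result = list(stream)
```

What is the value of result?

Step 1: For each elem in range(8), yield elem if even, else -elem:
  elem=0: even, yield 0
  elem=1: odd, yield -1
  elem=2: even, yield 2
  elem=3: odd, yield -3
  elem=4: even, yield 4
  elem=5: odd, yield -5
  elem=6: even, yield 6
  elem=7: odd, yield -7
Therefore result = [0, -1, 2, -3, 4, -5, 6, -7].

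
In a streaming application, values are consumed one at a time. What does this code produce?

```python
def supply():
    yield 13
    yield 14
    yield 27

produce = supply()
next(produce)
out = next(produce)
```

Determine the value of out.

Step 1: supply() creates a generator.
Step 2: next(produce) yields 13 (consumed and discarded).
Step 3: next(produce) yields 14, assigned to out.
Therefore out = 14.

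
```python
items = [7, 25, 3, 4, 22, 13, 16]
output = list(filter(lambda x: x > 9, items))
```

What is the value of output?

Step 1: Filter elements > 9:
  7: removed
  25: kept
  3: removed
  4: removed
  22: kept
  13: kept
  16: kept
Therefore output = [25, 22, 13, 16].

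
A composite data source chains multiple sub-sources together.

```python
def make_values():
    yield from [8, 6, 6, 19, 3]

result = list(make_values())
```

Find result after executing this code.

Step 1: yield from delegates to the iterable, yielding each element.
Step 2: Collected values: [8, 6, 6, 19, 3].
Therefore result = [8, 6, 6, 19, 3].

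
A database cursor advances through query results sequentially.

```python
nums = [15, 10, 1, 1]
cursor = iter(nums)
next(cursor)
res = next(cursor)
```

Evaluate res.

Step 1: Create iterator over [15, 10, 1, 1].
Step 2: next() consumes 15.
Step 3: next() returns 10.
Therefore res = 10.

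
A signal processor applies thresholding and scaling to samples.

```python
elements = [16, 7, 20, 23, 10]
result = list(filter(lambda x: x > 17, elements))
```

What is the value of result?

Step 1: Filter elements > 17:
  16: removed
  7: removed
  20: kept
  23: kept
  10: removed
Therefore result = [20, 23].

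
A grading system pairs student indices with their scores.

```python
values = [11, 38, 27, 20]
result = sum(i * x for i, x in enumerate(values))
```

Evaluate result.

Step 1: Compute i * x for each (i, x) in enumerate([11, 38, 27, 20]):
  i=0, x=11: 0*11 = 0
  i=1, x=38: 1*38 = 38
  i=2, x=27: 2*27 = 54
  i=3, x=20: 3*20 = 60
Step 2: sum = 0 + 38 + 54 + 60 = 152.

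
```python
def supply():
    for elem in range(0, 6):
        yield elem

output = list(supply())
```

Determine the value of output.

Step 1: The generator yields each value from range(0, 6).
Step 2: list() consumes all yields: [0, 1, 2, 3, 4, 5].
Therefore output = [0, 1, 2, 3, 4, 5].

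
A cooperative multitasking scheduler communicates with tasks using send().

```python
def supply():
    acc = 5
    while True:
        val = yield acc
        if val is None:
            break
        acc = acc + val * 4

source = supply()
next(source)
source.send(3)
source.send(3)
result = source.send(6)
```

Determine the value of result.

Step 1: next() -> yield acc=5.
Step 2: send(3) -> val=3, acc = 5 + 3*4 = 17, yield 17.
Step 3: send(3) -> val=3, acc = 17 + 3*4 = 29, yield 29.
Step 4: send(6) -> val=6, acc = 29 + 6*4 = 53, yield 53.
Therefore result = 53.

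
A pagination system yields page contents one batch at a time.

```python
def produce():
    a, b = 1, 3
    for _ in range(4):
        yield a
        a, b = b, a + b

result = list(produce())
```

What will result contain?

Step 1: Fibonacci-like sequence starting with a=1, b=3:
  Iteration 1: yield a=1, then a,b = 3,4
  Iteration 2: yield a=3, then a,b = 4,7
  Iteration 3: yield a=4, then a,b = 7,11
  Iteration 4: yield a=7, then a,b = 11,18
Therefore result = [1, 3, 4, 7].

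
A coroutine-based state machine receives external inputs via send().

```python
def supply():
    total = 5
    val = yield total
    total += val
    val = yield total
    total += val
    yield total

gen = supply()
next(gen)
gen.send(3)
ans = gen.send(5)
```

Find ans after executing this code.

Step 1: next() -> yield total=5.
Step 2: send(3) -> val=3, total = 5+3 = 8, yield 8.
Step 3: send(5) -> val=5, total = 8+5 = 13, yield 13.
Therefore ans = 13.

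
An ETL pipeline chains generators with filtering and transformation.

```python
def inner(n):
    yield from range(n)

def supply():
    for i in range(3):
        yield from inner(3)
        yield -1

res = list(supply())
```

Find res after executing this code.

Step 1: For each i in range(3):
  i=0: yield from inner(3) -> [0, 1, 2], then yield -1
  i=1: yield from inner(3) -> [0, 1, 2], then yield -1
  i=2: yield from inner(3) -> [0, 1, 2], then yield -1
Therefore res = [0, 1, 2, -1, 0, 1, 2, -1, 0, 1, 2, -1].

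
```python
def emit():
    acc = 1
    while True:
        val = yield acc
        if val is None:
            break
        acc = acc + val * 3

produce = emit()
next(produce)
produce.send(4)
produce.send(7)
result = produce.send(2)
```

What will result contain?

Step 1: next() -> yield acc=1.
Step 2: send(4) -> val=4, acc = 1 + 4*3 = 13, yield 13.
Step 3: send(7) -> val=7, acc = 13 + 7*3 = 34, yield 34.
Step 4: send(2) -> val=2, acc = 34 + 2*3 = 40, yield 40.
Therefore result = 40.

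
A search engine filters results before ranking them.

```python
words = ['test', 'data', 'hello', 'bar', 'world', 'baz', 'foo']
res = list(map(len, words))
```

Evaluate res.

Step 1: Map len() to each word:
  'test' -> 4
  'data' -> 4
  'hello' -> 5
  'bar' -> 3
  'world' -> 5
  'baz' -> 3
  'foo' -> 3
Therefore res = [4, 4, 5, 3, 5, 3, 3].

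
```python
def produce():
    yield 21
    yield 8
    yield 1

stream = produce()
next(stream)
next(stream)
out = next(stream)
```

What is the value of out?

Step 1: produce() creates a generator.
Step 2: next(stream) yields 21 (consumed and discarded).
Step 3: next(stream) yields 8 (consumed and discarded).
Step 4: next(stream) yields 1, assigned to out.
Therefore out = 1.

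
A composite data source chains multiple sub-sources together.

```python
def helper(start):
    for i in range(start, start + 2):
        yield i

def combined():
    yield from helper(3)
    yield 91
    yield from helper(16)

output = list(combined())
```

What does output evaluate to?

Step 1: combined() delegates to helper(3):
  yield 3
  yield 4
Step 2: yield 91
Step 3: Delegates to helper(16):
  yield 16
  yield 17
Therefore output = [3, 4, 91, 16, 17].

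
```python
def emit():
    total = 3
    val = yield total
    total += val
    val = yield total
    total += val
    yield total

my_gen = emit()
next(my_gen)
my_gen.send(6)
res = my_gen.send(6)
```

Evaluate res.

Step 1: next() -> yield total=3.
Step 2: send(6) -> val=6, total = 3+6 = 9, yield 9.
Step 3: send(6) -> val=6, total = 9+6 = 15, yield 15.
Therefore res = 15.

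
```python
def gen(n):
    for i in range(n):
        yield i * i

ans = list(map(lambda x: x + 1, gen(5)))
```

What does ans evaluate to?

Step 1: gen(5) yields squares: [0, 1, 4, 9, 16].
Step 2: map adds 1 to each: [1, 2, 5, 10, 17].
Therefore ans = [1, 2, 5, 10, 17].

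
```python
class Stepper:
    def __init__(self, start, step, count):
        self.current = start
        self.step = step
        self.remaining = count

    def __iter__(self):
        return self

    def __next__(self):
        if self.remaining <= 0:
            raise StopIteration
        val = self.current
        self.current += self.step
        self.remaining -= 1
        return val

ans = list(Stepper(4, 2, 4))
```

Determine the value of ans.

Step 1: Stepper starts at 4, increments by 2, for 4 steps:
  Yield 4, then current += 2
  Yield 6, then current += 2
  Yield 8, then current += 2
  Yield 10, then current += 2
Therefore ans = [4, 6, 8, 10].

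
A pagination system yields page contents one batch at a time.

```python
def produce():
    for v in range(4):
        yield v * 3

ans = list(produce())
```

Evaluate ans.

Step 1: For each v in range(4), yield v * 3:
  v=0: yield 0 * 3 = 0
  v=1: yield 1 * 3 = 3
  v=2: yield 2 * 3 = 6
  v=3: yield 3 * 3 = 9
Therefore ans = [0, 3, 6, 9].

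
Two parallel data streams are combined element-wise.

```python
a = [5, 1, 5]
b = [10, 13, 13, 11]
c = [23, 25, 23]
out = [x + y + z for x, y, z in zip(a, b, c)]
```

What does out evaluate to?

Step 1: zip three lists (truncates to shortest, len=3):
  5 + 10 + 23 = 38
  1 + 13 + 25 = 39
  5 + 13 + 23 = 41
Therefore out = [38, 39, 41].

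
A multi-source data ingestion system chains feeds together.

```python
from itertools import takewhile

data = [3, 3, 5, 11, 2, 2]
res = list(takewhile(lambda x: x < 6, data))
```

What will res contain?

Step 1: takewhile stops at first element >= 6:
  3 < 6: take
  3 < 6: take
  5 < 6: take
  11 >= 6: stop
Therefore res = [3, 3, 5].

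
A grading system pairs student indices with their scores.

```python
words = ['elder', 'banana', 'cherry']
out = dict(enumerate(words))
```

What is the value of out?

Step 1: enumerate pairs indices with words:
  0 -> 'elder'
  1 -> 'banana'
  2 -> 'cherry'
Therefore out = {0: 'elder', 1: 'banana', 2: 'cherry'}.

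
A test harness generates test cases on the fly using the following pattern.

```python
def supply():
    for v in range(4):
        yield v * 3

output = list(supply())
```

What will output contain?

Step 1: For each v in range(4), yield v * 3:
  v=0: yield 0 * 3 = 0
  v=1: yield 1 * 3 = 3
  v=2: yield 2 * 3 = 6
  v=3: yield 3 * 3 = 9
Therefore output = [0, 3, 6, 9].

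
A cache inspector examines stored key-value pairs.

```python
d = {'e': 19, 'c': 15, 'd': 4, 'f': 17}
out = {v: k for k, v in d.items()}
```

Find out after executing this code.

Step 1: Invert dict (swap keys and values):
  'e': 19 -> 19: 'e'
  'c': 15 -> 15: 'c'
  'd': 4 -> 4: 'd'
  'f': 17 -> 17: 'f'
Therefore out = {19: 'e', 15: 'c', 4: 'd', 17: 'f'}.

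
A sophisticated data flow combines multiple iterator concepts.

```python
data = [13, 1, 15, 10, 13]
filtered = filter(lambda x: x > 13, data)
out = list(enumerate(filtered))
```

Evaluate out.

Step 1: Filter [13, 1, 15, 10, 13] for > 13: [15].
Step 2: enumerate re-indexes from 0: [(0, 15)].
Therefore out = [(0, 15)].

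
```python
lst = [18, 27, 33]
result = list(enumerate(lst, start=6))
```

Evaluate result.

Step 1: enumerate with start=6:
  (6, 18)
  (7, 27)
  (8, 33)
Therefore result = [(6, 18), (7, 27), (8, 33)].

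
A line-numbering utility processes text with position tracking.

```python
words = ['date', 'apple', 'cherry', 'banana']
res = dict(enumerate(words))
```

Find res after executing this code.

Step 1: enumerate pairs indices with words:
  0 -> 'date'
  1 -> 'apple'
  2 -> 'cherry'
  3 -> 'banana'
Therefore res = {0: 'date', 1: 'apple', 2: 'cherry', 3: 'banana'}.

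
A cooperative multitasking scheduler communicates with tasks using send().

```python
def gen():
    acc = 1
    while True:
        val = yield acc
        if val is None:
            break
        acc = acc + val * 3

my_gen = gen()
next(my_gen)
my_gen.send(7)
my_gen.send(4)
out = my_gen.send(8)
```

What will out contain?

Step 1: next() -> yield acc=1.
Step 2: send(7) -> val=7, acc = 1 + 7*3 = 22, yield 22.
Step 3: send(4) -> val=4, acc = 22 + 4*3 = 34, yield 34.
Step 4: send(8) -> val=8, acc = 34 + 8*3 = 58, yield 58.
Therefore out = 58.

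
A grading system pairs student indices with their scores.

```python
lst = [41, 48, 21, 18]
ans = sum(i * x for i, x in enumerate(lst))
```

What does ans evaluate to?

Step 1: Compute i * x for each (i, x) in enumerate([41, 48, 21, 18]):
  i=0, x=41: 0*41 = 0
  i=1, x=48: 1*48 = 48
  i=2, x=21: 2*21 = 42
  i=3, x=18: 3*18 = 54
Step 2: sum = 0 + 48 + 42 + 54 = 144.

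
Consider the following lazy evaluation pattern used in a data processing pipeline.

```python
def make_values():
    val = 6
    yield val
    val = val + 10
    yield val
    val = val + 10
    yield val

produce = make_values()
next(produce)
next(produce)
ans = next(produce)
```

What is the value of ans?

Step 1: Trace through generator execution:
  Yield 1: val starts at 6, yield 6
  Yield 2: val = 6 + 10 = 16, yield 16
  Yield 3: val = 16 + 10 = 26, yield 26
Step 2: First next() gets 6, second next() gets the second value, third next() yields 26.
Therefore ans = 26.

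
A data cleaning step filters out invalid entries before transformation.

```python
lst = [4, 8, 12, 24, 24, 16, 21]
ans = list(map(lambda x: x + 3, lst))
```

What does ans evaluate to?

Step 1: Apply lambda x: x + 3 to each element:
  4 -> 7
  8 -> 11
  12 -> 15
  24 -> 27
  24 -> 27
  16 -> 19
  21 -> 24
Therefore ans = [7, 11, 15, 27, 27, 19, 24].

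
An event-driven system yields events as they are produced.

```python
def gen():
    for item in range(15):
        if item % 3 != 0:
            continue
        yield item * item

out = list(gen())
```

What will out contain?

Step 1: Only yield item**2 when item is divisible by 3:
  item=0: 0 % 3 == 0, yield 0**2 = 0
  item=3: 3 % 3 == 0, yield 3**2 = 9
  item=6: 6 % 3 == 0, yield 6**2 = 36
  item=9: 9 % 3 == 0, yield 9**2 = 81
  item=12: 12 % 3 == 0, yield 12**2 = 144
Therefore out = [0, 9, 36, 81, 144].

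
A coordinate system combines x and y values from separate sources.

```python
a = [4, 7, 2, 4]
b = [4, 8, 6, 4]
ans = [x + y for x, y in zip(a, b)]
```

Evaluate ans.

Step 1: Add corresponding elements:
  4 + 4 = 8
  7 + 8 = 15
  2 + 6 = 8
  4 + 4 = 8
Therefore ans = [8, 15, 8, 8].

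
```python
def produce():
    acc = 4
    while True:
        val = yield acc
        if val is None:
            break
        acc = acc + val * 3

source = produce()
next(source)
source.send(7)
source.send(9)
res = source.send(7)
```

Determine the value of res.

Step 1: next() -> yield acc=4.
Step 2: send(7) -> val=7, acc = 4 + 7*3 = 25, yield 25.
Step 3: send(9) -> val=9, acc = 25 + 9*3 = 52, yield 52.
Step 4: send(7) -> val=7, acc = 52 + 7*3 = 73, yield 73.
Therefore res = 73.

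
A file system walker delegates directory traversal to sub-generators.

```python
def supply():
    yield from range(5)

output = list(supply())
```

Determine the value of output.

Step 1: yield from delegates to the iterable, yielding each element.
Step 2: Collected values: [0, 1, 2, 3, 4].
Therefore output = [0, 1, 2, 3, 4].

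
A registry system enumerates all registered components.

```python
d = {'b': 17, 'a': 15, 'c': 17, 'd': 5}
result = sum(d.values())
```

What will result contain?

Step 1: d.values() = [17, 15, 17, 5].
Step 2: sum = 54.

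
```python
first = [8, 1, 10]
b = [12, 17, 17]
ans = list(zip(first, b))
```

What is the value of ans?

Step 1: zip pairs elements at same index:
  Index 0: (8, 12)
  Index 1: (1, 17)
  Index 2: (10, 17)
Therefore ans = [(8, 12), (1, 17), (10, 17)].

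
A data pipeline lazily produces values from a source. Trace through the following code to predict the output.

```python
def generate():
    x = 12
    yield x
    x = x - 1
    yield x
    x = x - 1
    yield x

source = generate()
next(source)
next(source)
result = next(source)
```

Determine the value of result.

Step 1: Trace through generator execution:
  Yield 1: x starts at 12, yield 12
  Yield 2: x = 12 - 1 = 11, yield 11
  Yield 3: x = 11 - 1 = 10, yield 10
Step 2: First next() gets 12, second next() gets the second value, third next() yields 10.
Therefore result = 10.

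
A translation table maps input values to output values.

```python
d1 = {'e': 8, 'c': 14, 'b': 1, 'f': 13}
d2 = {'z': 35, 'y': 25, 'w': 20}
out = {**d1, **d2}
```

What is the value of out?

Step 1: Merge d1 and d2 (d2 values override on key conflicts).
Step 2: d1 has keys ['e', 'c', 'b', 'f'], d2 has keys ['z', 'y', 'w'].
Therefore out = {'e': 8, 'c': 14, 'b': 1, 'f': 13, 'z': 35, 'y': 25, 'w': 20}.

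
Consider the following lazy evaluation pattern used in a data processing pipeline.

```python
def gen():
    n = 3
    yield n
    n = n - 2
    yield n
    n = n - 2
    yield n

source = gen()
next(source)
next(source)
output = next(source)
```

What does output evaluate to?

Step 1: Trace through generator execution:
  Yield 1: n starts at 3, yield 3
  Yield 2: n = 3 - 2 = 1, yield 1
  Yield 3: n = 1 - 2 = -1, yield -1
Step 2: First next() gets 3, second next() gets the second value, third next() yields -1.
Therefore output = -1.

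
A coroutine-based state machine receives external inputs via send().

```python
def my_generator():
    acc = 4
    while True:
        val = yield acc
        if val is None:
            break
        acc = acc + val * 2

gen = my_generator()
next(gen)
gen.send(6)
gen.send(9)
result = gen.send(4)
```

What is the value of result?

Step 1: next() -> yield acc=4.
Step 2: send(6) -> val=6, acc = 4 + 6*2 = 16, yield 16.
Step 3: send(9) -> val=9, acc = 16 + 9*2 = 34, yield 34.
Step 4: send(4) -> val=4, acc = 34 + 4*2 = 42, yield 42.
Therefore result = 42.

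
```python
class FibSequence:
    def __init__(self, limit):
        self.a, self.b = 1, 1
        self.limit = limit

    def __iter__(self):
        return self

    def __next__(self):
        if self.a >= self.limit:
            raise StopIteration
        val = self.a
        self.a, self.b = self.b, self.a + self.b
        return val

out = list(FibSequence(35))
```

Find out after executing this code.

Step 1: Fibonacci-like sequence (a=1, b=1) until >= 35:
  Yield 1, then a,b = 1,2
  Yield 1, then a,b = 2,3
  Yield 2, then a,b = 3,5
  Yield 3, then a,b = 5,8
  Yield 5, then a,b = 8,13
  Yield 8, then a,b = 13,21
  Yield 13, then a,b = 21,34
  Yield 21, then a,b = 34,55
  Yield 34, then a,b = 55,89
Step 2: 55 >= 35, stop.
Therefore out = [1, 1, 2, 3, 5, 8, 13, 21, 34].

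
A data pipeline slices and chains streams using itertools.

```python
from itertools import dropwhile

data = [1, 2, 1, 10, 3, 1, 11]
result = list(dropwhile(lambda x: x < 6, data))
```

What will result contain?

Step 1: dropwhile drops elements while < 6:
  1 < 6: dropped
  2 < 6: dropped
  1 < 6: dropped
  10: kept (dropping stopped)
Step 2: Remaining elements kept regardless of condition.
Therefore result = [10, 3, 1, 11].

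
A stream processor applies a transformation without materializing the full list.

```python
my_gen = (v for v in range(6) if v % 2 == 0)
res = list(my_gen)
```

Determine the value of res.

Step 1: Filter range(6) keeping only even values:
  v=0: even, included
  v=1: odd, excluded
  v=2: even, included
  v=3: odd, excluded
  v=4: even, included
  v=5: odd, excluded
Therefore res = [0, 2, 4].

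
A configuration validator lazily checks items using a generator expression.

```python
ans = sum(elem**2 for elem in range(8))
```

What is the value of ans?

Step 1: Compute elem**2 for each elem in range(8):
  elem=0: 0**2 = 0
  elem=1: 1**2 = 1
  elem=2: 2**2 = 4
  elem=3: 3**2 = 9
  elem=4: 4**2 = 16
  elem=5: 5**2 = 25
  elem=6: 6**2 = 36
  elem=7: 7**2 = 49
Step 2: sum = 0 + 1 + 4 + 9 + 16 + 25 + 36 + 49 = 140.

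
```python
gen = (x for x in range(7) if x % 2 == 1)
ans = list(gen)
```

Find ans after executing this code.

Step 1: Filter range(7) keeping only odd values:
  x=0: even, excluded
  x=1: odd, included
  x=2: even, excluded
  x=3: odd, included
  x=4: even, excluded
  x=5: odd, included
  x=6: even, excluded
Therefore ans = [1, 3, 5].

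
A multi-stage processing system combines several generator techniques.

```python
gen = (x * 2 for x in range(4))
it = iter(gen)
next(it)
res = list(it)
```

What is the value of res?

Step 1: Generator produces [0, 2, 4, 6].
Step 2: next(it) consumes first element (0).
Step 3: list(it) collects remaining: [2, 4, 6].
Therefore res = [2, 4, 6].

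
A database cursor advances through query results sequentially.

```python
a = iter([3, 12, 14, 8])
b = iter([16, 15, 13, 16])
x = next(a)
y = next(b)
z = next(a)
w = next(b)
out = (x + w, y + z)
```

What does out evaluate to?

Step 1: a iterates [3, 12, 14, 8], b iterates [16, 15, 13, 16].
Step 2: x = next(a) = 3, y = next(b) = 16.
Step 3: z = next(a) = 12, w = next(b) = 15.
Step 4: out = (3 + 15, 16 + 12) = (18, 28).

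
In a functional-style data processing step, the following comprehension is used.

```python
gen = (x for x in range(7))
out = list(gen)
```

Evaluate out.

Step 1: Generator expression iterates range(7): [0, 1, 2, 3, 4, 5, 6].
Step 2: list() collects all values.
Therefore out = [0, 1, 2, 3, 4, 5, 6].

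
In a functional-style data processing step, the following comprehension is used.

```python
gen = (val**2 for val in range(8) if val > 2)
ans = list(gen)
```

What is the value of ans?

Step 1: For range(8), keep val > 2, then square:
  val=0: 0 <= 2, excluded
  val=1: 1 <= 2, excluded
  val=2: 2 <= 2, excluded
  val=3: 3 > 2, yield 3**2 = 9
  val=4: 4 > 2, yield 4**2 = 16
  val=5: 5 > 2, yield 5**2 = 25
  val=6: 6 > 2, yield 6**2 = 36
  val=7: 7 > 2, yield 7**2 = 49
Therefore ans = [9, 16, 25, 36, 49].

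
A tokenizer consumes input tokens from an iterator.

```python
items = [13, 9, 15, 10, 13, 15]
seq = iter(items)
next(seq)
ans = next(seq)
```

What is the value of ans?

Step 1: Create iterator over [13, 9, 15, 10, 13, 15].
Step 2: next() consumes 13.
Step 3: next() returns 9.
Therefore ans = 9.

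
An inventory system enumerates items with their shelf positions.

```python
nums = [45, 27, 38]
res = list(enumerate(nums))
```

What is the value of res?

Step 1: enumerate pairs each element with its index:
  (0, 45)
  (1, 27)
  (2, 38)
Therefore res = [(0, 45), (1, 27), (2, 38)].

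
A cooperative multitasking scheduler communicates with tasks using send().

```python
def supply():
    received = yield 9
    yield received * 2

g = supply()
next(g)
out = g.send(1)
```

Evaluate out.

Step 1: next(g) advances to first yield, producing 9.
Step 2: send(1) resumes, received = 1.
Step 3: yield received * 2 = 1 * 2 = 2.
Therefore out = 2.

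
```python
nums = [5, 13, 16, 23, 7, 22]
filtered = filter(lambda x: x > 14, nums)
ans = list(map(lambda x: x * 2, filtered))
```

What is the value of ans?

Step 1: Filter nums for elements > 14:
  5: removed
  13: removed
  16: kept
  23: kept
  7: removed
  22: kept
Step 2: Map x * 2 on filtered [16, 23, 22]:
  16 -> 32
  23 -> 46
  22 -> 44
Therefore ans = [32, 46, 44].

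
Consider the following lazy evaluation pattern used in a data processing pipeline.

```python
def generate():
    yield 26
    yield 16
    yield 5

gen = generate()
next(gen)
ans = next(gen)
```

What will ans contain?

Step 1: generate() creates a generator.
Step 2: next(gen) yields 26 (consumed and discarded).
Step 3: next(gen) yields 16, assigned to ans.
Therefore ans = 16.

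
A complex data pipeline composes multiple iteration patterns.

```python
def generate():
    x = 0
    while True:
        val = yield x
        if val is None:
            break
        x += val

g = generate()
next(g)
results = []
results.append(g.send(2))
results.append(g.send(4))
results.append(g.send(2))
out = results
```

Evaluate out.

Step 1: next(g) -> yield 0.
Step 2: send(2) -> x = 2, yield 2.
Step 3: send(4) -> x = 6, yield 6.
Step 4: send(2) -> x = 8, yield 8.
Therefore out = [2, 6, 8].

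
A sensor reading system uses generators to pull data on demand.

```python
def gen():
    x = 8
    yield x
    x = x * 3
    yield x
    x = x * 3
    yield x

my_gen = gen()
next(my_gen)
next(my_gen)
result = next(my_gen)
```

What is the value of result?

Step 1: Trace through generator execution:
  Yield 1: x starts at 8, yield 8
  Yield 2: x = 8 * 3 = 24, yield 24
  Yield 3: x = 24 * 3 = 72, yield 72
Step 2: First next() gets 8, second next() gets the second value, third next() yields 72.
Therefore result = 72.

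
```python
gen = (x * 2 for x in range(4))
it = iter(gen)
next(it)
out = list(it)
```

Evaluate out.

Step 1: Generator produces [0, 2, 4, 6].
Step 2: next(it) consumes first element (0).
Step 3: list(it) collects remaining: [2, 4, 6].
Therefore out = [2, 4, 6].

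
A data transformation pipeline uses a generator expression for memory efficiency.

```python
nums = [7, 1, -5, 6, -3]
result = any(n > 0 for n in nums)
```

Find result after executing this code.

Step 1: Check n > 0 for each element in [7, 1, -5, 6, -3]:
  7 > 0: True
  1 > 0: True
  -5 > 0: False
  6 > 0: True
  -3 > 0: False
Step 2: any() returns True.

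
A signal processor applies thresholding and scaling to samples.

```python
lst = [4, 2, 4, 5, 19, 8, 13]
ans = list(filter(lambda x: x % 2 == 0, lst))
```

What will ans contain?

Step 1: Filter elements divisible by 2:
  4 % 2 = 0: kept
  2 % 2 = 0: kept
  4 % 2 = 0: kept
  5 % 2 = 1: removed
  19 % 2 = 1: removed
  8 % 2 = 0: kept
  13 % 2 = 1: removed
Therefore ans = [4, 2, 4, 8].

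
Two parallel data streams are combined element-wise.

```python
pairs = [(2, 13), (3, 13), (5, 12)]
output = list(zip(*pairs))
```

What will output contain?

Step 1: zip(*pairs) transposes: unzips [(2, 13), (3, 13), (5, 12)] into separate sequences.
Step 2: First elements: (2, 3, 5), second elements: (13, 13, 12).
Therefore output = [(2, 3, 5), (13, 13, 12)].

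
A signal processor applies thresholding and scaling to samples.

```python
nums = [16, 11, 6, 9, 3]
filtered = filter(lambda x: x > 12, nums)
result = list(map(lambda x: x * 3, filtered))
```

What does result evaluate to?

Step 1: Filter nums for elements > 12:
  16: kept
  11: removed
  6: removed
  9: removed
  3: removed
Step 2: Map x * 3 on filtered [16]:
  16 -> 48
Therefore result = [48].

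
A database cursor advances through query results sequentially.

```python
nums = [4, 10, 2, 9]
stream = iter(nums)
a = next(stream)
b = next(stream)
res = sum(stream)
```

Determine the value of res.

Step 1: Create iterator over [4, 10, 2, 9].
Step 2: a = next() = 4, b = next() = 10.
Step 3: sum() of remaining [2, 9] = 11.
Therefore res = 11.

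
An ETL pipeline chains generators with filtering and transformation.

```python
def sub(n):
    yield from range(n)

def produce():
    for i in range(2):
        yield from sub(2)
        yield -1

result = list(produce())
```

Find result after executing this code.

Step 1: For each i in range(2):
  i=0: yield from sub(2) -> [0, 1], then yield -1
  i=1: yield from sub(2) -> [0, 1], then yield -1
Therefore result = [0, 1, -1, 0, 1, -1].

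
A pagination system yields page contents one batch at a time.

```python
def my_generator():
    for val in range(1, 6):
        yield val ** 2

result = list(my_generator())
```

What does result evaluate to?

Step 1: For each val in range(1, 6), yield val**2:
  val=1: yield 1**2 = 1
  val=2: yield 2**2 = 4
  val=3: yield 3**2 = 9
  val=4: yield 4**2 = 16
  val=5: yield 5**2 = 25
Therefore result = [1, 4, 9, 16, 25].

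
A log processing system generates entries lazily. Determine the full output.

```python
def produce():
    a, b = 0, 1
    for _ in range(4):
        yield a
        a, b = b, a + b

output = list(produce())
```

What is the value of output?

Step 1: Fibonacci-like sequence starting with a=0, b=1:
  Iteration 1: yield a=0, then a,b = 1,1
  Iteration 2: yield a=1, then a,b = 1,2
  Iteration 3: yield a=1, then a,b = 2,3
  Iteration 4: yield a=2, then a,b = 3,5
Therefore output = [0, 1, 1, 2].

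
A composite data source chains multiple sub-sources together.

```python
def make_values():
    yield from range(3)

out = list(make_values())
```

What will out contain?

Step 1: yield from delegates to the iterable, yielding each element.
Step 2: Collected values: [0, 1, 2].
Therefore out = [0, 1, 2].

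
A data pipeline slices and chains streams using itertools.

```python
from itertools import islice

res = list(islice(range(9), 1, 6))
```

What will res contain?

Step 1: islice(range(9), 1, 6) takes elements at indices [1, 6).
Step 2: Elements: [1, 2, 3, 4, 5].
Therefore res = [1, 2, 3, 4, 5].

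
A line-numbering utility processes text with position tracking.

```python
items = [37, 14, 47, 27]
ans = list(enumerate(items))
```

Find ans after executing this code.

Step 1: enumerate pairs each element with its index:
  (0, 37)
  (1, 14)
  (2, 47)
  (3, 27)
Therefore ans = [(0, 37), (1, 14), (2, 47), (3, 27)].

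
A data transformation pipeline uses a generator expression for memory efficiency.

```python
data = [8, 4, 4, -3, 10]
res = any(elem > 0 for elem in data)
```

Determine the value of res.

Step 1: Check elem > 0 for each element in [8, 4, 4, -3, 10]:
  8 > 0: True
  4 > 0: True
  4 > 0: True
  -3 > 0: False
  10 > 0: True
Step 2: any() returns True.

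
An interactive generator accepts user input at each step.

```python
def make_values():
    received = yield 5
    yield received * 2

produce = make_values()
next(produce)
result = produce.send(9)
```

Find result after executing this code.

Step 1: next(produce) advances to first yield, producing 5.
Step 2: send(9) resumes, received = 9.
Step 3: yield received * 2 = 9 * 2 = 18.
Therefore result = 18.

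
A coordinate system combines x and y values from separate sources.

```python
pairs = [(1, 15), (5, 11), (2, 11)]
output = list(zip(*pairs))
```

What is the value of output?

Step 1: zip(*pairs) transposes: unzips [(1, 15), (5, 11), (2, 11)] into separate sequences.
Step 2: First elements: (1, 5, 2), second elements: (15, 11, 11).
Therefore output = [(1, 5, 2), (15, 11, 11)].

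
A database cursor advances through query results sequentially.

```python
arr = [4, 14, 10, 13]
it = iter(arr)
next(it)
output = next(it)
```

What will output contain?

Step 1: Create iterator over [4, 14, 10, 13].
Step 2: next() consumes 4.
Step 3: next() returns 14.
Therefore output = 14.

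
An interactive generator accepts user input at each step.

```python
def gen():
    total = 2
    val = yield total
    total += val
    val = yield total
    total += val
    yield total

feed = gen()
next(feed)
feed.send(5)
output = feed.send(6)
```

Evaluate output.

Step 1: next() -> yield total=2.
Step 2: send(5) -> val=5, total = 2+5 = 7, yield 7.
Step 3: send(6) -> val=6, total = 7+6 = 13, yield 13.
Therefore output = 13.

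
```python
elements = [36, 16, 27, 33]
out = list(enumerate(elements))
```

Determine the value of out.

Step 1: enumerate pairs each element with its index:
  (0, 36)
  (1, 16)
  (2, 27)
  (3, 33)
Therefore out = [(0, 36), (1, 16), (2, 27), (3, 33)].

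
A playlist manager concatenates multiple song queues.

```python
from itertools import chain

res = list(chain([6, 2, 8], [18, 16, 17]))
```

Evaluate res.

Step 1: chain() concatenates iterables: [6, 2, 8] + [18, 16, 17].
Therefore res = [6, 2, 8, 18, 16, 17].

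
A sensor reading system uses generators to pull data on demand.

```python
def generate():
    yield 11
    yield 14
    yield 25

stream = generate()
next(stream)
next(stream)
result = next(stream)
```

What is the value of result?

Step 1: generate() creates a generator.
Step 2: next(stream) yields 11 (consumed and discarded).
Step 3: next(stream) yields 14 (consumed and discarded).
Step 4: next(stream) yields 25, assigned to result.
Therefore result = 25.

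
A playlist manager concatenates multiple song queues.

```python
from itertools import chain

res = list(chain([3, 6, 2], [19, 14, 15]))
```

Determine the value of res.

Step 1: chain() concatenates iterables: [3, 6, 2] + [19, 14, 15].
Therefore res = [3, 6, 2, 19, 14, 15].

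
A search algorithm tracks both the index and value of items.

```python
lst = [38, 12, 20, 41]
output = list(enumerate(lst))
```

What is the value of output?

Step 1: enumerate pairs each element with its index:
  (0, 38)
  (1, 12)
  (2, 20)
  (3, 41)
Therefore output = [(0, 38), (1, 12), (2, 20), (3, 41)].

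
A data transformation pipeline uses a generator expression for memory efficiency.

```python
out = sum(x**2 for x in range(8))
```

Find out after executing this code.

Step 1: Compute x**2 for each x in range(8):
  x=0: 0**2 = 0
  x=1: 1**2 = 1
  x=2: 2**2 = 4
  x=3: 3**2 = 9
  x=4: 4**2 = 16
  x=5: 5**2 = 25
  x=6: 6**2 = 36
  x=7: 7**2 = 49
Step 2: sum = 0 + 1 + 4 + 9 + 16 + 25 + 36 + 49 = 140.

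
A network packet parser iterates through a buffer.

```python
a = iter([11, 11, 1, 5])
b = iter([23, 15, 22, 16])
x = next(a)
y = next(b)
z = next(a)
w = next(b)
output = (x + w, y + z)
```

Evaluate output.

Step 1: a iterates [11, 11, 1, 5], b iterates [23, 15, 22, 16].
Step 2: x = next(a) = 11, y = next(b) = 23.
Step 3: z = next(a) = 11, w = next(b) = 15.
Step 4: output = (11 + 15, 23 + 11) = (26, 34).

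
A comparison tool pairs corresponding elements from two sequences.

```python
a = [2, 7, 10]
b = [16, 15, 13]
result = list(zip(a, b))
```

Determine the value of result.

Step 1: zip pairs elements at same index:
  Index 0: (2, 16)
  Index 1: (7, 15)
  Index 2: (10, 13)
Therefore result = [(2, 16), (7, 15), (10, 13)].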